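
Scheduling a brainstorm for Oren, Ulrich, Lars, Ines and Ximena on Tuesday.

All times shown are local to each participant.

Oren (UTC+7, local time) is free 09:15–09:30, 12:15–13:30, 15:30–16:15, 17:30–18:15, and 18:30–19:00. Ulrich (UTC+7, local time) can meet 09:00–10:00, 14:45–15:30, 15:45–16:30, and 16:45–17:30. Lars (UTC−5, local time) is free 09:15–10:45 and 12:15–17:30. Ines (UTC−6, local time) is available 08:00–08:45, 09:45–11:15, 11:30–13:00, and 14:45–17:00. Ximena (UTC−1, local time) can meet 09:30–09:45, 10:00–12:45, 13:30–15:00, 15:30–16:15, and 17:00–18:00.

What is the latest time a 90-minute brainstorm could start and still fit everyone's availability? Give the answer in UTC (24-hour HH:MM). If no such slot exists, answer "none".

Oren → UTC: 02:15–02:30, 05:15–06:30, 08:30–09:15, 10:30–11:15, 11:30–12:00.
Ulrich → UTC: 02:00–03:00, 07:45–08:30, 08:45–09:30, 09:45–10:30.
Lars → UTC: 14:15–15:45, 17:15–22:30.
Ines → UTC: 14:00–14:45, 15:45–17:15, 17:30–19:00, 20:45–23:00.
Ximena → UTC: 10:30–10:45, 11:00–13:45, 14:30–16:00, 16:30–17:15, 18:00–19:00.
Oren ∩ Ulrich: 02:15–02:30, 08:45–09:15.
Oren ∩ Ulrich ∩ Lars: (none).
Oren ∩ Ulrich ∩ Lars ∩ Ines: (none).
Oren ∩ Ulrich ∩ Lars ∩ Ines ∩ Ximena: (none).
Windows ≥ 90 min: (none).

none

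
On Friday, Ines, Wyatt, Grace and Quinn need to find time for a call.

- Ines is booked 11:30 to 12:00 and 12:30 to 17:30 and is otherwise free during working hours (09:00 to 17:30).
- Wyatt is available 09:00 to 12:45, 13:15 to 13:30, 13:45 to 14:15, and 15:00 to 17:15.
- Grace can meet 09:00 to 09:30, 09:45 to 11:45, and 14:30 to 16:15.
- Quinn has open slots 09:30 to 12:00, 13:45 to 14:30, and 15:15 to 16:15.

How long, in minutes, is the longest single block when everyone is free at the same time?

Ines free within 09:00–17:30: 09:00–11:30, 12:00–12:30.
Ines ∩ Wyatt: 09:00–11:30, 12:00–12:30.
Ines ∩ Wyatt ∩ Grace: 09:00–09:30, 09:45–11:30.
Ines ∩ Wyatt ∩ Grace ∩ Quinn: 09:45–11:30.
Single common window of 105 minutes.

105 minutes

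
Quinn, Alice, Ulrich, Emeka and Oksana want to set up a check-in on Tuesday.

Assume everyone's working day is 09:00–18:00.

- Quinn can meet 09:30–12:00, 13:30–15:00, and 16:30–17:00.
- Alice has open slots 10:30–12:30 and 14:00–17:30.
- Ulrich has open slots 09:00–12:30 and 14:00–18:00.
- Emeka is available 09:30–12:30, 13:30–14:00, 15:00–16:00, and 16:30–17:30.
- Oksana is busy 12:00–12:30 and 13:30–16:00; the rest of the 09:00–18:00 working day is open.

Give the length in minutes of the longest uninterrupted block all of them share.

Oksana free within 09:00–18:00: 09:00–12:00, 12:30–13:30, 16:00–18:00.
Quinn ∩ Alice: 10:30–12:00, 14:00–15:00, 16:30–17:00.
Quinn ∩ Alice ∩ Ulrich: 10:30–12:00, 14:00–15:00, 16:30–17:00.
Quinn ∩ Alice ∩ Ulrich ∩ Emeka: 10:30–12:00, 16:30–17:00.
Quinn ∩ Alice ∩ Ulrich ∩ Emeka ∩ Oksana: 10:30–12:00, 16:30–17:00.
Common window lengths: 90, 30 min; longest is 90.

90 minutes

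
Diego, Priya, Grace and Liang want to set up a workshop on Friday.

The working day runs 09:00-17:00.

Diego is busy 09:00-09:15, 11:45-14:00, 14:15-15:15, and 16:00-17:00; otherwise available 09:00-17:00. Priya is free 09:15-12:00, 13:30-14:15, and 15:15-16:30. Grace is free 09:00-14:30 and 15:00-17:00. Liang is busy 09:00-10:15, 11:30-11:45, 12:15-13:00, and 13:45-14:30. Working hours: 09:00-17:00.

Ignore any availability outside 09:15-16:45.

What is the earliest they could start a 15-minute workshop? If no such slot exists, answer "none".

10:15

Diego free within 09:00–17:00: 09:15–11:45, 14:00–14:15, 15:15–16:00.
Liang free within 09:00–17:00: 10:15–11:30, 11:45–12:15, 13:00–13:45, 14:30–17:00.
Diego ∩ Priya: 09:15–11:45, 14:00–14:15, 15:15–16:00.
Diego ∩ Priya ∩ Grace: 09:15–11:45, 14:00–14:15, 15:15–16:00.
Diego ∩ Priya ∩ Grace ∩ Liang: 10:15–11:30, 15:15–16:00.
Restricted to 09:15–16:45: 10:15–11:30, 15:15–16:00.
Windows ≥ 15 min: 10:15–11:30, 15:15–16:00.
Earliest such window starts at 10:15.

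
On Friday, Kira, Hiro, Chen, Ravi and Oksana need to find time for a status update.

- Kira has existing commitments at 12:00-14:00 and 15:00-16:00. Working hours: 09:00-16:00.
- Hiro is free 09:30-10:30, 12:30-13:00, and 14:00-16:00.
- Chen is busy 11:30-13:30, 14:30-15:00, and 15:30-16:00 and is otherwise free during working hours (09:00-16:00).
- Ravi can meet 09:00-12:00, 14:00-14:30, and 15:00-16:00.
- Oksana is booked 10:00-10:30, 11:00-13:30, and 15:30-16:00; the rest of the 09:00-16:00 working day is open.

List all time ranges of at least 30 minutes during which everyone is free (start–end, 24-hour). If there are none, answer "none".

09:30–10:00, 14:00–14:30

Kira free within 09:00–16:00: 09:00–12:00, 14:00–15:00.
Chen free within 09:00–16:00: 09:00–11:30, 13:30–14:30, 15:00–15:30.
Oksana free within 09:00–16:00: 09:00–10:00, 10:30–11:00, 13:30–15:30.
Kira ∩ Hiro: 09:30–10:30, 14:00–15:00.
Kira ∩ Hiro ∩ Chen: 09:30–10:30, 14:00–14:30.
Kira ∩ Hiro ∩ Chen ∩ Ravi: 09:30–10:30, 14:00–14:30.
Kira ∩ Hiro ∩ Chen ∩ Ravi ∩ Oksana: 09:30–10:00, 14:00–14:30.
Windows ≥ 30 min: 09:30–10:00, 14:00–14:30.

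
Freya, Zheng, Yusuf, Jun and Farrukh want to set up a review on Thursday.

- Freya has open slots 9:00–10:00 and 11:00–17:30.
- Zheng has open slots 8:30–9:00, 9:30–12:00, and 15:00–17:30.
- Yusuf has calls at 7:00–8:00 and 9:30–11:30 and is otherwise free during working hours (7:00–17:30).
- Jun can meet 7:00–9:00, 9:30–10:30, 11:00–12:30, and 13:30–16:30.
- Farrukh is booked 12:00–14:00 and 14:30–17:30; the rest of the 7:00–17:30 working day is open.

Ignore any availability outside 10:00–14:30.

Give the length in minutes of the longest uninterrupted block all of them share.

Yusuf free within 07:00–17:30: 08:00–09:30, 11:30–17:30.
Farrukh free within 07:00–17:30: 07:00–12:00, 14:00–14:30.
Freya ∩ Zheng: 09:30–10:00, 11:00–12:00, 15:00–17:30.
Freya ∩ Zheng ∩ Yusuf: 11:30–12:00, 15:00–17:30.
Freya ∩ Zheng ∩ Yusuf ∩ Jun: 11:30–12:00, 15:00–16:30.
Freya ∩ Zheng ∩ Yusuf ∩ Jun ∩ Farrukh: 11:30–12:00.
Restricted to 10:00–14:30: 11:30–12:00.
Single common window of 30 minutes.

30 minutes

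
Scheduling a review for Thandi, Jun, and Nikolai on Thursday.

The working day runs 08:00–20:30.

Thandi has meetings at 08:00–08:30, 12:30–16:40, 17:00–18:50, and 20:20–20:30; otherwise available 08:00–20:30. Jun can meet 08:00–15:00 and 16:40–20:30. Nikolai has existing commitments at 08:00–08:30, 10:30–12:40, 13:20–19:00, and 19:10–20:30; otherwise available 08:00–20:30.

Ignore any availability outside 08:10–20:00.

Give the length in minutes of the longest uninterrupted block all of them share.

Thandi free within 08:00–20:30: 08:30–12:30, 16:40–17:00, 18:50–20:20.
Nikolai free within 08:00–20:30: 08:30–10:30, 12:40–13:20, 19:00–19:10.
Thandi ∩ Jun: 08:30–12:30, 16:40–17:00, 18:50–20:20.
Thandi ∩ Jun ∩ Nikolai: 08:30–10:30, 19:00–19:10.
Restricted to 08:10–20:00: 08:30–10:30, 19:00–19:10.
Common window lengths: 120, 10 min; longest is 120.

120 minutes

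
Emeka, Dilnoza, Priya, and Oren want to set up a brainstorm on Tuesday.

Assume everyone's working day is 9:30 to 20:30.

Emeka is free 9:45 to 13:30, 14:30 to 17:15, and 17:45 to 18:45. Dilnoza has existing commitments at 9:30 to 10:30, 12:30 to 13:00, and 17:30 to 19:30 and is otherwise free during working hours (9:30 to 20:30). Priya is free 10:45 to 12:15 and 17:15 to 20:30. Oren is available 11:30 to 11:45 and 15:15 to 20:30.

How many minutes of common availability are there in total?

Dilnoza free within 09:30–20:30: 10:30–12:30, 13:00–17:30, 19:30–20:30.
Emeka ∩ Dilnoza: 10:30–12:30, 13:00–13:30, 14:30–17:15.
Emeka ∩ Dilnoza ∩ Priya: 10:45–12:15.
Emeka ∩ Dilnoza ∩ Priya ∩ Oren: 11:30–11:45.
Total common minutes: 15.

15 minutes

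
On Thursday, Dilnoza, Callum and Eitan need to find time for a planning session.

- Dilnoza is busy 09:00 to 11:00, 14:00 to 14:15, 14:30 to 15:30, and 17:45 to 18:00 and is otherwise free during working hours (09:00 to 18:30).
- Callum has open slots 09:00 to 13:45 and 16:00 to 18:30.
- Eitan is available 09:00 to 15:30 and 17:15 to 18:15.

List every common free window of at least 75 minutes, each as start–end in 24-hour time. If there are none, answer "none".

11:00–13:45

Dilnoza free within 09:00–18:30: 11:00–14:00, 14:15–14:30, 15:30–17:45, 18:00–18:30.
Dilnoza ∩ Callum: 11:00–13:45, 16:00–17:45, 18:00–18:30.
Dilnoza ∩ Callum ∩ Eitan: 11:00–13:45, 17:15–17:45, 18:00–18:15.
Windows ≥ 75 min: 11:00–13:45.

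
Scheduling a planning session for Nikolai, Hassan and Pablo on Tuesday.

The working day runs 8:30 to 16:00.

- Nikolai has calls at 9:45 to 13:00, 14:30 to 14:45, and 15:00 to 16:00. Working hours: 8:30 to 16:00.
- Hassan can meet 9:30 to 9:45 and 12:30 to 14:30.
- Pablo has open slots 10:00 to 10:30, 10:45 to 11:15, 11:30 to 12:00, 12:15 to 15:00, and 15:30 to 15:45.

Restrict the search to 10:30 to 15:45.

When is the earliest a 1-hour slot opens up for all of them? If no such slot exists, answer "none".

13:00

Nikolai free within 08:30–16:00: 08:30–09:45, 13:00–14:30, 14:45–15:00.
Nikolai ∩ Hassan: 09:30–09:45, 13:00–14:30.
Nikolai ∩ Hassan ∩ Pablo: 13:00–14:30.
Restricted to 10:30–15:45: 13:00–14:30.
Windows ≥ 60 min: 13:00–14:30.
Earliest such window starts at 13:00.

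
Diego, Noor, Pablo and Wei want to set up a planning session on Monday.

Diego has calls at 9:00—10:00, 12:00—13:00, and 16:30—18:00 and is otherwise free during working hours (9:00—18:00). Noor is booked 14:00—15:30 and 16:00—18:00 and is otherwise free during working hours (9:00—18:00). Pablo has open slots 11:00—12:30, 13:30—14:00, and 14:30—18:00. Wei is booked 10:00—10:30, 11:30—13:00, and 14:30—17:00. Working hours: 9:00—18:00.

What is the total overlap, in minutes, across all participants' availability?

60 minutes

Diego free within 09:00–18:00: 10:00–12:00, 13:00–16:30.
Noor free within 09:00–18:00: 09:00–14:00, 15:30–16:00.
Wei free within 09:00–18:00: 09:00–10:00, 10:30–11:30, 13:00–14:30, 17:00–18:00.
Diego ∩ Noor: 10:00–12:00, 13:00–14:00, 15:30–16:00.
Diego ∩ Noor ∩ Pablo: 11:00–12:00, 13:30–14:00, 15:30–16:00.
Diego ∩ Noor ∩ Pablo ∩ Wei: 11:00–11:30, 13:30–14:00.
Total common minutes: 30 + 30 = 60.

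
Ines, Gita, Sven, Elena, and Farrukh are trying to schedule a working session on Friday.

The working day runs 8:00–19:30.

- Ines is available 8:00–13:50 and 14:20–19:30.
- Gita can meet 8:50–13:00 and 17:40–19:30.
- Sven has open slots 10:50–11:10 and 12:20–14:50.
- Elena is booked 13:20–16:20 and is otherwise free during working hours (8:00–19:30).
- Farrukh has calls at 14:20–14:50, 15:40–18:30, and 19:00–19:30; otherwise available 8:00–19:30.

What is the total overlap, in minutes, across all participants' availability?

60 minutes

Elena free within 08:00–19:30: 08:00–13:20, 16:20–19:30.
Farrukh free within 08:00–19:30: 08:00–14:20, 14:50–15:40, 18:30–19:00.
Ines ∩ Gita: 08:50–13:00, 17:40–19:30.
Ines ∩ Gita ∩ Sven: 10:50–11:10, 12:20–13:00.
Ines ∩ Gita ∩ Sven ∩ Elena: 10:50–11:10, 12:20–13:00.
Ines ∩ Gita ∩ Sven ∩ Elena ∩ Farrukh: 10:50–11:10, 12:20–13:00.
Total common minutes: 20 + 40 = 60.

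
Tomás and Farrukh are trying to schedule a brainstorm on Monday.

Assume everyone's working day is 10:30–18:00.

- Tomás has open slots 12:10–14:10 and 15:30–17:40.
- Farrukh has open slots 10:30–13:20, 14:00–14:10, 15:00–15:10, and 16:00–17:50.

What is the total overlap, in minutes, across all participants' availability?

Tomás ∩ Farrukh: 12:10–13:20, 14:00–14:10, 16:00–17:40.
Total common minutes: 70 + 10 + 100 = 180.

180 minutes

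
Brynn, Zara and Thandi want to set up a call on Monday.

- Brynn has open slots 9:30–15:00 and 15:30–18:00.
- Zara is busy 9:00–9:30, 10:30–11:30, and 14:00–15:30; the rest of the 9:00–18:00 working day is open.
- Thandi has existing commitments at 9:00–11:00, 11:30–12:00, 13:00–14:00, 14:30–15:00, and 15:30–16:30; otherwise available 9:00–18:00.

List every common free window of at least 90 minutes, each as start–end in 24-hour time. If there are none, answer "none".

16:30–18:00

Zara free within 09:00–18:00: 09:30–10:30, 11:30–14:00, 15:30–18:00.
Thandi free within 09:00–18:00: 11:00–11:30, 12:00–13:00, 14:00–14:30, 15:00–15:30, 16:30–18:00.
Brynn ∩ Zara: 09:30–10:30, 11:30–14:00, 15:30–18:00.
Brynn ∩ Zara ∩ Thandi: 12:00–13:00, 16:30–18:00.
Windows ≥ 90 min: 16:30–18:00.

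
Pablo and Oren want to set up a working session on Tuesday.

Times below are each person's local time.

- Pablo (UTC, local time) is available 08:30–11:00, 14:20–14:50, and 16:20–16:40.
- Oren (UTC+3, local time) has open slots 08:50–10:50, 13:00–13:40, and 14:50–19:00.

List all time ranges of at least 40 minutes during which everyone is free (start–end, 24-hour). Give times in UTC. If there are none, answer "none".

Pablo → UTC: 08:30–11:00, 14:20–14:50, 16:20–16:40.
Oren → UTC: 05:50–07:50, 10:00–10:40, 11:50–16:00.
Pablo ∩ Oren: 10:00–10:40, 14:20–14:50.
Windows ≥ 40 min: 10:00–10:40.

10:00–10:40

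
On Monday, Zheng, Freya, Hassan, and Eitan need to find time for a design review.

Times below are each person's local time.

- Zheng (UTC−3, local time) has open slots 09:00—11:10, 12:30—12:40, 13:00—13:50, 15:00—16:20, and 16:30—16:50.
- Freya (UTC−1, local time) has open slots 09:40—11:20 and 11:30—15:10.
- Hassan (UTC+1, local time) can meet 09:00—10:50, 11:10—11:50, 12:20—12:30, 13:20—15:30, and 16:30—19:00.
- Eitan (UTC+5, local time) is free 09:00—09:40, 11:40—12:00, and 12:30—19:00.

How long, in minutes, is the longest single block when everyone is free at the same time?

90 minutes

Zheng → UTC: 12:00–14:10, 15:30–15:40, 16:00–16:50, 18:00–19:20, 19:30–19:50.
Freya → UTC: 10:40–12:20, 12:30–16:10.
Hassan → UTC: 08:00–09:50, 10:10–10:50, 11:20–11:30, 12:20–14:30, 15:30–18:00.
Eitan → UTC: 04:00–04:40, 06:40–07:00, 07:30–14:00.
Zheng ∩ Freya: 12:00–12:20, 12:30–14:10, 15:30–15:40, 16:00–16:10.
Zheng ∩ Freya ∩ Hassan: 12:30–14:10, 15:30–15:40, 16:00–16:10.
Zheng ∩ Freya ∩ Hassan ∩ Eitan: 12:30–14:00.
Single common window of 90 minutes.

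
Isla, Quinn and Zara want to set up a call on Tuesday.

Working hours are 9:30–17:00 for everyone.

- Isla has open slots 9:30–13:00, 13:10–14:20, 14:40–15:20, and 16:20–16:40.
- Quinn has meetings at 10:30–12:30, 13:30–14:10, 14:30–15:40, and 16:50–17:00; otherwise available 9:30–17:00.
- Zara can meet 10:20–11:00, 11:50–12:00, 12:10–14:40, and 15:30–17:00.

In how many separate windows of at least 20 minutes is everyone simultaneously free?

Quinn free within 09:30–17:00: 09:30–10:30, 12:30–13:30, 14:10–14:30, 15:40–16:50.
Isla ∩ Quinn: 09:30–10:30, 12:30–13:00, 13:10–13:30, 14:10–14:20, 16:20–16:40.
Isla ∩ Quinn ∩ Zara: 10:20–10:30, 12:30–13:00, 13:10–13:30, 14:10–14:20, 16:20–16:40.
Windows ≥ 20 min: 12:30–13:00, 13:10–13:30, 16:20–16:40.
That's 3 windows.

3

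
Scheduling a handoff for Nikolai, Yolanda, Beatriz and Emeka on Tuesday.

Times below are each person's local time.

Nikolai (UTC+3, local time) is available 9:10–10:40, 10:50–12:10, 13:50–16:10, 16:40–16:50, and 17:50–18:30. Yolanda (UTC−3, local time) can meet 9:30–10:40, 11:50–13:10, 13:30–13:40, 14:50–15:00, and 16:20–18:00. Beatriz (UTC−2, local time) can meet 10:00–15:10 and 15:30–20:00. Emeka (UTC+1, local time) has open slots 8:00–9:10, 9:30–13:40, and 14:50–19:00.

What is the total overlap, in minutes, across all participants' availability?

50 minutes

Nikolai → UTC: 06:10–07:40, 07:50–09:10, 10:50–13:10, 13:40–13:50, 14:50–15:30.
Yolanda → UTC: 12:30–13:40, 14:50–16:10, 16:30–16:40, 17:50–18:00, 19:20–21:00.
Beatriz → UTC: 12:00–17:10, 17:30–22:00.
Emeka → UTC: 07:00–08:10, 08:30–12:40, 13:50–18:00.
Nikolai ∩ Yolanda: 12:30–13:10, 14:50–15:30.
Nikolai ∩ Yolanda ∩ Beatriz: 12:30–13:10, 14:50–15:30.
Nikolai ∩ Yolanda ∩ Beatriz ∩ Emeka: 12:30–12:40, 14:50–15:30.
Total common minutes: 10 + 40 = 50.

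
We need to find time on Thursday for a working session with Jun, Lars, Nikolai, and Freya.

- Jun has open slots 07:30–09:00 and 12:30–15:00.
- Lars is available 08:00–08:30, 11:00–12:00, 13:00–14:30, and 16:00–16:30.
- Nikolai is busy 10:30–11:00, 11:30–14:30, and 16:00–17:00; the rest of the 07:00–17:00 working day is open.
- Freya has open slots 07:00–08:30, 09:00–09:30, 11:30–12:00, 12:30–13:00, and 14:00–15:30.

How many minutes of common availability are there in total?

30 minutes

Nikolai free within 07:00–17:00: 07:00–10:30, 11:00–11:30, 14:30–16:00.
Jun ∩ Lars: 08:00–08:30, 13:00–14:30.
Jun ∩ Lars ∩ Nikolai: 08:00–08:30.
Jun ∩ Lars ∩ Nikolai ∩ Freya: 08:00–08:30.
Total common minutes: 30.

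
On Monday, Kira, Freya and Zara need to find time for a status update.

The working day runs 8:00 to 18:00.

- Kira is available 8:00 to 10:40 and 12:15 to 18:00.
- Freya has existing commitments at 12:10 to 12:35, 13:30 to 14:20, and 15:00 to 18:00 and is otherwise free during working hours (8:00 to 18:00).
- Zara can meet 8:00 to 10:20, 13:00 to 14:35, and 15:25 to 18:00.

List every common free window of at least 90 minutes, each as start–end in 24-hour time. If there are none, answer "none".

Freya free within 08:00–18:00: 08:00–12:10, 12:35–13:30, 14:20–15:00.
Kira ∩ Freya: 08:00–10:40, 12:35–13:30, 14:20–15:00.
Kira ∩ Freya ∩ Zara: 08:00–10:20, 13:00–13:30, 14:20–14:35.
Windows ≥ 90 min: 08:00–10:20.

08:00–10:20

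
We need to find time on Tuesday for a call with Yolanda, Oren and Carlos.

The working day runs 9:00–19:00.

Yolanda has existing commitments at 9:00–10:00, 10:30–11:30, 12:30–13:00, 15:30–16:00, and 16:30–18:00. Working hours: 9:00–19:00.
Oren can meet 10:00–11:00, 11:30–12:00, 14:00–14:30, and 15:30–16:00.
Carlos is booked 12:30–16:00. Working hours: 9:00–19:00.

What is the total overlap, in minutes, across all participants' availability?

Yolanda free within 09:00–19:00: 10:00–10:30, 11:30–12:30, 13:00–15:30, 16:00–16:30, 18:00–19:00.
Carlos free within 09:00–19:00: 09:00–12:30, 16:00–19:00.
Yolanda ∩ Oren: 10:00–10:30, 11:30–12:00, 14:00–14:30.
Yolanda ∩ Oren ∩ Carlos: 10:00–10:30, 11:30–12:00.
Total common minutes: 30 + 30 = 60.

60 minutes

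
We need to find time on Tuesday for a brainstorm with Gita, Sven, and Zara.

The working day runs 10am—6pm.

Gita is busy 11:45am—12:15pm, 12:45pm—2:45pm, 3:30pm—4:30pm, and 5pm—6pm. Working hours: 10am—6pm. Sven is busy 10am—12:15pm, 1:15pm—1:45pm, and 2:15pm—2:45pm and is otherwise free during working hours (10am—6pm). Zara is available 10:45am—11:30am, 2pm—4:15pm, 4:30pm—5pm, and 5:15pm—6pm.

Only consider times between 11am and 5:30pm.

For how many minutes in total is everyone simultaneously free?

75 minutes

Gita free within 10:00–18:00: 10:00–11:45, 12:15–12:45, 14:45–15:30, 16:30–17:00.
Sven free within 10:00–18:00: 12:15–13:15, 13:45–14:15, 14:45–18:00.
Gita ∩ Sven: 12:15–12:45, 14:45–15:30, 16:30–17:00.
Gita ∩ Sven ∩ Zara: 14:45–15:30, 16:30–17:00.
Restricted to 11:00–17:30: 14:45–15:30, 16:30–17:00.
Total common minutes: 45 + 30 = 75.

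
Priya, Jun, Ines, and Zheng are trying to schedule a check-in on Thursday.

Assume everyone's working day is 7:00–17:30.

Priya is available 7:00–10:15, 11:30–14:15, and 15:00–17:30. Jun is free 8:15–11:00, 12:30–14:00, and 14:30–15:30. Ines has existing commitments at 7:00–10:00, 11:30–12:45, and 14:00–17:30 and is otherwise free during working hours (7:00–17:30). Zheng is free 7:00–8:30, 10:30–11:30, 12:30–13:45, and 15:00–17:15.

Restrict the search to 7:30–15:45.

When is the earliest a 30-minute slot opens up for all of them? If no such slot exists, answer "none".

Ines free within 07:00–17:30: 10:00–11:30, 12:45–14:00.
Priya ∩ Jun: 08:15–10:15, 12:30–14:00, 15:00–15:30.
Priya ∩ Jun ∩ Ines: 10:00–10:15, 12:45–14:00.
Priya ∩ Jun ∩ Ines ∩ Zheng: 12:45–13:45.
Restricted to 07:30–15:45: 12:45–13:45.
Windows ≥ 30 min: 12:45–13:45.
Earliest such window starts at 12:45.

12:45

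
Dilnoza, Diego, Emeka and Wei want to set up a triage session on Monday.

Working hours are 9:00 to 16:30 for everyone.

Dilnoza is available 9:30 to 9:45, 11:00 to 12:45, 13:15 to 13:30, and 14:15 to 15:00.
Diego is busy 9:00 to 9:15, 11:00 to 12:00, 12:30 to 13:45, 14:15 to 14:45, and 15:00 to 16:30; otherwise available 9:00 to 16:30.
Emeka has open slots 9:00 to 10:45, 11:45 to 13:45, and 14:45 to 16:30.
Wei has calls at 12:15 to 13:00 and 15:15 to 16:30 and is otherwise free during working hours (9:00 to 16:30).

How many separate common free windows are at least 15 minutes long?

Diego free within 09:00–16:30: 09:15–11:00, 12:00–12:30, 13:45–14:15, 14:45–15:00.
Wei free within 09:00–16:30: 09:00–12:15, 13:00–15:15.
Dilnoza ∩ Diego: 09:30–09:45, 12:00–12:30, 14:45–15:00.
Dilnoza ∩ Diego ∩ Emeka: 09:30–09:45, 12:00–12:30, 14:45–15:00.
Dilnoza ∩ Diego ∩ Emeka ∩ Wei: 09:30–09:45, 12:00–12:15, 14:45–15:00.
Windows ≥ 15 min: 09:30–09:45, 12:00–12:15, 14:45–15:00.
That's 3 windows.

3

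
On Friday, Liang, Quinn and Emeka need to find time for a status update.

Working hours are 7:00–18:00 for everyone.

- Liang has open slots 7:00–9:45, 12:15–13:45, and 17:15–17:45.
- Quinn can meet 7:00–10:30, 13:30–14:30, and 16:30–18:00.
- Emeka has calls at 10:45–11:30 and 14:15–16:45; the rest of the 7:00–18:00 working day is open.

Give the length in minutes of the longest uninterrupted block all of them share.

Emeka free within 07:00–18:00: 07:00–10:45, 11:30–14:15, 16:45–18:00.
Liang ∩ Quinn: 07:00–09:45, 13:30–13:45, 17:15–17:45.
Liang ∩ Quinn ∩ Emeka: 07:00–09:45, 13:30–13:45, 17:15–17:45.
Common window lengths: 165, 15, 30 min; longest is 165.

165 minutes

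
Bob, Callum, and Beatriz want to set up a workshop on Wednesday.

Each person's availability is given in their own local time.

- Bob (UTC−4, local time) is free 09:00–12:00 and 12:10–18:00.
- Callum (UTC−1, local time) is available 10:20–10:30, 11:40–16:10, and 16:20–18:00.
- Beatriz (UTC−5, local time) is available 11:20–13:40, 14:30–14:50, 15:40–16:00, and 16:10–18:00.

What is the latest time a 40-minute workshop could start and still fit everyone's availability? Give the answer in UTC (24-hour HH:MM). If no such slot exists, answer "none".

Bob → UTC: 13:00–16:00, 16:10–22:00.
Callum → UTC: 11:20–11:30, 12:40–17:10, 17:20–19:00.
Beatriz → UTC: 16:20–18:40, 19:30–19:50, 20:40–21:00, 21:10–23:00.
Bob ∩ Callum: 13:00–16:00, 16:10–17:10, 17:20–19:00.
Bob ∩ Callum ∩ Beatriz: 16:20–17:10, 17:20–18:40.
Windows ≥ 40 min: 16:20–17:10, 17:20–18:40.
Latest start in the last window 17:20–18:40 is 18:40 − 40 min = 18:00.

18:00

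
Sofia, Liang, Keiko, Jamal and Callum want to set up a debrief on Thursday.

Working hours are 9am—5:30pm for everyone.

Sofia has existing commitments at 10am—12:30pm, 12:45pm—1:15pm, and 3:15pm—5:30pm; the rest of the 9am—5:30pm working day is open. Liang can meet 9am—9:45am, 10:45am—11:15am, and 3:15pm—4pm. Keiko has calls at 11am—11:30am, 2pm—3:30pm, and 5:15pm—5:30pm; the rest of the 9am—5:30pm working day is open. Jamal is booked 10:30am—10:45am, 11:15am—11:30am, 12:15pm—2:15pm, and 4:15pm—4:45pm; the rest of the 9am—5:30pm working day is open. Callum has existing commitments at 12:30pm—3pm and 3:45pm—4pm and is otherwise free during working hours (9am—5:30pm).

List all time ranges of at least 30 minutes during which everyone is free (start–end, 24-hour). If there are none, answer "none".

09:00–09:45

Sofia free within 09:00–17:30: 09:00–10:00, 12:30–12:45, 13:15–15:15.
Keiko free within 09:00–17:30: 09:00–11:00, 11:30–14:00, 15:30–17:15.
Jamal free within 09:00–17:30: 09:00–10:30, 10:45–11:15, 11:30–12:15, 14:15–16:15, 16:45–17:30.
Callum free within 09:00–17:30: 09:00–12:30, 15:00–15:45, 16:00–17:30.
Sofia ∩ Liang: 09:00–09:45.
Sofia ∩ Liang ∩ Keiko: 09:00–09:45.
Sofia ∩ Liang ∩ Keiko ∩ Jamal: 09:00–09:45.
Sofia ∩ Liang ∩ Keiko ∩ Jamal ∩ Callum: 09:00–09:45.
Windows ≥ 30 min: 09:00–09:45.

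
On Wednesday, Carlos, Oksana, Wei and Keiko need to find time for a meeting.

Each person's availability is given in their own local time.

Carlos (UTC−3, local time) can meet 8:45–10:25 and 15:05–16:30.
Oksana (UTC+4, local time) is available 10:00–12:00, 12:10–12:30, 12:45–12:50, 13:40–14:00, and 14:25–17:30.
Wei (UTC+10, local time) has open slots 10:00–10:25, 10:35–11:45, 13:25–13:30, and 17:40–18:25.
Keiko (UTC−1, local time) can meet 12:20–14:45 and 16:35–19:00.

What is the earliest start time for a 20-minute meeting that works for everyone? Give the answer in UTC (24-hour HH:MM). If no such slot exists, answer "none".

none

Carlos → UTC: 11:45–13:25, 18:05–19:30.
Oksana → UTC: 06:00–08:00, 08:10–08:30, 08:45–08:50, 09:40–10:00, 10:25–13:30.
Wei → UTC: 00:00–00:25, 00:35–01:45, 03:25–03:30, 07:40–08:25.
Keiko → UTC: 13:20–15:45, 17:35–20:00.
Carlos ∩ Oksana: 11:45–13:25.
Carlos ∩ Oksana ∩ Wei: (none).
Carlos ∩ Oksana ∩ Wei ∩ Keiko: (none).
Windows ≥ 20 min: (none).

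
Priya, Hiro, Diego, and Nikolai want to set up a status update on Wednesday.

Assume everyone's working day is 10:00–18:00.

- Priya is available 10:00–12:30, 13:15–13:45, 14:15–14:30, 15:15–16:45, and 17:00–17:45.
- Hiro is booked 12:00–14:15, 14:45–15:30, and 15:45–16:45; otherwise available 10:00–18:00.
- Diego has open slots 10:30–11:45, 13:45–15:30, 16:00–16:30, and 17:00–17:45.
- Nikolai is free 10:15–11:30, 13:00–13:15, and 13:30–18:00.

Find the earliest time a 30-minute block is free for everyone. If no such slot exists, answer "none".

10:30

Hiro free within 10:00–18:00: 10:00–12:00, 14:15–14:45, 15:30–15:45, 16:45–18:00.
Priya ∩ Hiro: 10:00–12:00, 14:15–14:30, 15:30–15:45, 17:00–17:45.
Priya ∩ Hiro ∩ Diego: 10:30–11:45, 14:15–14:30, 17:00–17:45.
Priya ∩ Hiro ∩ Diego ∩ Nikolai: 10:30–11:30, 14:15–14:30, 17:00–17:45.
Windows ≥ 30 min: 10:30–11:30, 17:00–17:45.
Earliest such window starts at 10:30.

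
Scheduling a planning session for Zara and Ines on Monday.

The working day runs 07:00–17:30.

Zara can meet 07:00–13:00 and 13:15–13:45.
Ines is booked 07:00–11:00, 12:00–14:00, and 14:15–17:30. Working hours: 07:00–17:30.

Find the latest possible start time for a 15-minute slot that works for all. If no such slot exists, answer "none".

Ines free within 07:00–17:30: 11:00–12:00, 14:00–14:15.
Zara ∩ Ines: 11:00–12:00.
Windows ≥ 15 min: 11:00–12:00.
Latest start in the last window 11:00–12:00 is 12:00 − 15 min = 11:45.

11:45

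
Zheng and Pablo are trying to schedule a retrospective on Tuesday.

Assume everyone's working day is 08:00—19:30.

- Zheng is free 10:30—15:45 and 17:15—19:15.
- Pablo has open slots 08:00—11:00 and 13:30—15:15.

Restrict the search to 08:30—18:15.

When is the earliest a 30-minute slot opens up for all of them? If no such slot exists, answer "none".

10:30

Zheng ∩ Pablo: 10:30–11:00, 13:30–15:15.
Restricted to 08:30–18:15: 10:30–11:00, 13:30–15:15.
Windows ≥ 30 min: 10:30–11:00, 13:30–15:15.
Earliest such window starts at 10:30.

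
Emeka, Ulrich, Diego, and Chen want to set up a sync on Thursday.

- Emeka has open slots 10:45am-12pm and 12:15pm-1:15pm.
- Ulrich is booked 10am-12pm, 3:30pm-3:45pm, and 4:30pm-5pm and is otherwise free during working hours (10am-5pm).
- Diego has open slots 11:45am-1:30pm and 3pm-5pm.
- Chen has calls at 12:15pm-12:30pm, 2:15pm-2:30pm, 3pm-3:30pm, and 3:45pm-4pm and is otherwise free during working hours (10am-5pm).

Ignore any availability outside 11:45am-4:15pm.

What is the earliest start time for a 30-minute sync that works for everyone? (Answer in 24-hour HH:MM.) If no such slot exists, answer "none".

Ulrich free within 10:00–17:00: 12:00–15:30, 15:45–16:30.
Chen free within 10:00–17:00: 10:00–12:15, 12:30–14:15, 14:30–15:00, 15:30–15:45, 16:00–17:00.
Emeka ∩ Ulrich: 12:15–13:15.
Emeka ∩ Ulrich ∩ Diego: 12:15–13:15.
Emeka ∩ Ulrich ∩ Diego ∩ Chen: 12:30–13:15.
Restricted to 11:45–16:15: 12:30–13:15.
Windows ≥ 30 min: 12:30–13:15.
Earliest such window starts at 12:30.

12:30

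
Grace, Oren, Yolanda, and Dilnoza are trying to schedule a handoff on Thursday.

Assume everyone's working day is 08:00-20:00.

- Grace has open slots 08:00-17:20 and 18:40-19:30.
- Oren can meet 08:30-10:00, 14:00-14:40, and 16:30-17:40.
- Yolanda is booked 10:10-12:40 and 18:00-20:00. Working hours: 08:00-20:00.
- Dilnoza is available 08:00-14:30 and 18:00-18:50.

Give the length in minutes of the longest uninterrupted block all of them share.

90 minutes

Yolanda free within 08:00–20:00: 08:00–10:10, 12:40–18:00.
Grace ∩ Oren: 08:30–10:00, 14:00–14:40, 16:30–17:20.
Grace ∩ Oren ∩ Yolanda: 08:30–10:00, 14:00–14:40, 16:30–17:20.
Grace ∩ Oren ∩ Yolanda ∩ Dilnoza: 08:30–10:00, 14:00–14:30.
Common window lengths: 90, 30 min; longest is 90.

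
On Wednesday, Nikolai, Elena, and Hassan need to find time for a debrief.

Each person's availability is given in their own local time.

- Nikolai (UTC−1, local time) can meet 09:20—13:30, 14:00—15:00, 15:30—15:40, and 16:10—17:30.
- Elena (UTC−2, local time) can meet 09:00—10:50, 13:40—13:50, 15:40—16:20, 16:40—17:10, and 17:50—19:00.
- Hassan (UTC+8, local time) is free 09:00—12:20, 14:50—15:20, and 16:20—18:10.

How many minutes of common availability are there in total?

Nikolai → UTC: 10:20–14:30, 15:00–16:00, 16:30–16:40, 17:10–18:30.
Elena → UTC: 11:00–12:50, 15:40–15:50, 17:40–18:20, 18:40–19:10, 19:50–21:00.
Hassan → UTC: 01:00–04:20, 06:50–07:20, 08:20–10:10.
Nikolai ∩ Elena: 11:00–12:50, 15:40–15:50, 17:40–18:20.
Nikolai ∩ Elena ∩ Hassan: (none).
Total common minutes: 0.

0 minutes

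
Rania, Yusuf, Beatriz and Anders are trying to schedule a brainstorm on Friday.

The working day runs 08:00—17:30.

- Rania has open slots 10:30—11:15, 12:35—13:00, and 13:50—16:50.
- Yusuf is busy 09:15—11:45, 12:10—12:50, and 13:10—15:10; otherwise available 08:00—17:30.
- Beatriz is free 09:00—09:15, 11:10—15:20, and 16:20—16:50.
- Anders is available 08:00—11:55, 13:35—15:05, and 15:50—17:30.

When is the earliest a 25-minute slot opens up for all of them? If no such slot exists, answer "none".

Yusuf free within 08:00–17:30: 08:00–09:15, 11:45–12:10, 12:50–13:10, 15:10–17:30.
Rania ∩ Yusuf: 12:50–13:00, 15:10–16:50.
Rania ∩ Yusuf ∩ Beatriz: 12:50–13:00, 15:10–15:20, 16:20–16:50.
Rania ∩ Yusuf ∩ Beatriz ∩ Anders: 16:20–16:50.
Windows ≥ 25 min: 16:20–16:50.
Earliest such window starts at 16:20.

16:20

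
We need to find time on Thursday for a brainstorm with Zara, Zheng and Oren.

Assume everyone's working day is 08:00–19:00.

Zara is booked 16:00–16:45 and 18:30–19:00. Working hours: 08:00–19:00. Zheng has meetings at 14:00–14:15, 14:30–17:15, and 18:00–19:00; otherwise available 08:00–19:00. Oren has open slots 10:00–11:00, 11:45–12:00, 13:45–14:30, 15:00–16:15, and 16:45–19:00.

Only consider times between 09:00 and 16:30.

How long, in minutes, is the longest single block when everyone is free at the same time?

Zara free within 08:00–19:00: 08:00–16:00, 16:45–18:30.
Zheng free within 08:00–19:00: 08:00–14:00, 14:15–14:30, 17:15–18:00.
Zara ∩ Zheng: 08:00–14:00, 14:15–14:30, 17:15–18:00.
Zara ∩ Zheng ∩ Oren: 10:00–11:00, 11:45–12:00, 13:45–14:00, 14:15–14:30, 17:15–18:00.
Restricted to 09:00–16:30: 10:00–11:00, 11:45–12:00, 13:45–14:00, 14:15–14:30.
Common window lengths: 60, 15, 15, 15 min; longest is 60.

60 minutes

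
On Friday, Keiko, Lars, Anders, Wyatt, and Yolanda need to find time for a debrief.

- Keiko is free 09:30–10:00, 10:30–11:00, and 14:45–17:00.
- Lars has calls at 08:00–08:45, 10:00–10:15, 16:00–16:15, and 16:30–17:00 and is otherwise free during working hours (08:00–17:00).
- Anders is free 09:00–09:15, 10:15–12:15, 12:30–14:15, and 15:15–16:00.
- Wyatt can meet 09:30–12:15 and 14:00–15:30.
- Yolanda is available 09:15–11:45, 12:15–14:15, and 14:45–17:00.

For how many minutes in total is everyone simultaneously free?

Lars free within 08:00–17:00: 08:45–10:00, 10:15–16:00, 16:15–16:30.
Keiko ∩ Lars: 09:30–10:00, 10:30–11:00, 14:45–16:00, 16:15–16:30.
Keiko ∩ Lars ∩ Anders: 10:30–11:00, 15:15–16:00.
Keiko ∩ Lars ∩ Anders ∩ Wyatt: 10:30–11:00, 15:15–15:30.
Keiko ∩ Lars ∩ Anders ∩ Wyatt ∩ Yolanda: 10:30–11:00, 15:15–15:30.
Total common minutes: 30 + 15 = 45.

45 minutes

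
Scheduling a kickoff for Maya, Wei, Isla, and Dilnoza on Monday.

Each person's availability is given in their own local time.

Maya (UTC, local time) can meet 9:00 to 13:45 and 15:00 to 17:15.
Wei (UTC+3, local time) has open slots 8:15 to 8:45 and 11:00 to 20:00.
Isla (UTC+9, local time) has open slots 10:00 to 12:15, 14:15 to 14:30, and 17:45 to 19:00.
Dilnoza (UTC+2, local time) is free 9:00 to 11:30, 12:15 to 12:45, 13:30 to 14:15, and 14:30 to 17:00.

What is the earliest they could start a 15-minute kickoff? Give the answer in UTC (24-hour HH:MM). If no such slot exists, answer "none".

Maya → UTC: 09:00–13:45, 15:00–17:15.
Wei → UTC: 05:15–05:45, 08:00–17:00.
Isla → UTC: 01:00–03:15, 05:15–05:30, 08:45–10:00.
Dilnoza → UTC: 07:00–09:30, 10:15–10:45, 11:30–12:15, 12:30–15:00.
Maya ∩ Wei: 09:00–13:45, 15:00–17:00.
Maya ∩ Wei ∩ Isla: 09:00–10:00.
Maya ∩ Wei ∩ Isla ∩ Dilnoza: 09:00–09:30.
Windows ≥ 15 min: 09:00–09:30.
Earliest such window starts at 09:00.

09:00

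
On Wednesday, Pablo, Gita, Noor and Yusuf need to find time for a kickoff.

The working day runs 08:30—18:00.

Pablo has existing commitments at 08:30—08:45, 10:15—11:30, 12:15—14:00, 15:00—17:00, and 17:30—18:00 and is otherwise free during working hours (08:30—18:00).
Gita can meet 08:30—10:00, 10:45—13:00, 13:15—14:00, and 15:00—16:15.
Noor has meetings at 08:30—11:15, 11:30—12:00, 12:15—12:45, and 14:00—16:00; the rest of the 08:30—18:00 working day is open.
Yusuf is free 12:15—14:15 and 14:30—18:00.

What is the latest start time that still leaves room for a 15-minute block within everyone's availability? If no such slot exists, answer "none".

Pablo free within 08:30–18:00: 08:45–10:15, 11:30–12:15, 14:00–15:00, 17:00–17:30.
Noor free within 08:30–18:00: 11:15–11:30, 12:00–12:15, 12:45–14:00, 16:00–18:00.
Pablo ∩ Gita: 08:45–10:00, 11:30–12:15.
Pablo ∩ Gita ∩ Noor: 12:00–12:15.
Pablo ∩ Gita ∩ Noor ∩ Yusuf: (none).
Windows ≥ 15 min: (none).

none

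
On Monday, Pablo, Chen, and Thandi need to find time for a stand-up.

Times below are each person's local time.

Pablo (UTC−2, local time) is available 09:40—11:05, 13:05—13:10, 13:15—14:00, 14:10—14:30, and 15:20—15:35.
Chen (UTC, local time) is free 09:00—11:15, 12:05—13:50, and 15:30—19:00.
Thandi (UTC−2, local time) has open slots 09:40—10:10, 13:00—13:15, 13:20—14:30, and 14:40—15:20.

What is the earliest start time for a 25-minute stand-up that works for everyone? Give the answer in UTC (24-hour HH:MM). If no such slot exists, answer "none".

15:30

Pablo → UTC: 11:40–13:05, 15:05–15:10, 15:15–16:00, 16:10–16:30, 17:20–17:35.
Chen → UTC: 09:00–11:15, 12:05–13:50, 15:30–19:00.
Thandi → UTC: 11:40–12:10, 15:00–15:15, 15:20–16:30, 16:40–17:20.
Pablo ∩ Chen: 12:05–13:05, 15:30–16:00, 16:10–16:30, 17:20–17:35.
Pablo ∩ Chen ∩ Thandi: 12:05–12:10, 15:30–16:00, 16:10–16:30.
Windows ≥ 25 min: 15:30–16:00.
Earliest such window starts at 15:30.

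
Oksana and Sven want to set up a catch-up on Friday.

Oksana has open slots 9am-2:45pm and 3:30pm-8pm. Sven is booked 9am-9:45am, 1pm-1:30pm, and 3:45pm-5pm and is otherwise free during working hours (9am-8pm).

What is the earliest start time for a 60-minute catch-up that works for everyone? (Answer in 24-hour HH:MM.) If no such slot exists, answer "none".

09:45

Sven free within 09:00–20:00: 09:45–13:00, 13:30–15:45, 17:00–20:00.
Oksana ∩ Sven: 09:45–13:00, 13:30–14:45, 15:30–15:45, 17:00–20:00.
Windows ≥ 60 min: 09:45–13:00, 13:30–14:45, 17:00–20:00.
Earliest such window starts at 09:45.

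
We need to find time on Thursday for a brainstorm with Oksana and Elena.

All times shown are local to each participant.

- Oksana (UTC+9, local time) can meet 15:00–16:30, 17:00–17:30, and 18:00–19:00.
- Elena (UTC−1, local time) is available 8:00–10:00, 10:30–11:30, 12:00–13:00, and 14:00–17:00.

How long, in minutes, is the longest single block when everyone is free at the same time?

Oksana → UTC: 06:00–07:30, 08:00–08:30, 09:00–10:00.
Elena → UTC: 09:00–11:00, 11:30–12:30, 13:00–14:00, 15:00–18:00.
Oksana ∩ Elena: 09:00–10:00.
Single common window of 60 minutes.

60 minutes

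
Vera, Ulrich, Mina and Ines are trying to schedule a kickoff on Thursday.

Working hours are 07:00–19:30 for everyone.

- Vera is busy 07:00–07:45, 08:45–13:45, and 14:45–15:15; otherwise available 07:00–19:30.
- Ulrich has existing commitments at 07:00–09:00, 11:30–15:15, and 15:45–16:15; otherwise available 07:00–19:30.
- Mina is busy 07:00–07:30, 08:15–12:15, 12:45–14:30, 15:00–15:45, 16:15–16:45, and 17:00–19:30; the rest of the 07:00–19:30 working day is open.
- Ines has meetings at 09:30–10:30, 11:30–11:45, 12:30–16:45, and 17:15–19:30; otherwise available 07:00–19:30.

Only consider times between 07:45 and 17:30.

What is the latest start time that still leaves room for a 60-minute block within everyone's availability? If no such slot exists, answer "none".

Vera free within 07:00–19:30: 07:45–08:45, 13:45–14:45, 15:15–19:30.
Ulrich free within 07:00–19:30: 09:00–11:30, 15:15–15:45, 16:15–19:30.
Mina free within 07:00–19:30: 07:30–08:15, 12:15–12:45, 14:30–15:00, 15:45–16:15, 16:45–17:00.
Ines free within 07:00–19:30: 07:00–09:30, 10:30–11:30, 11:45–12:30, 16:45–17:15.
Vera ∩ Ulrich: 15:15–15:45, 16:15–19:30.
Vera ∩ Ulrich ∩ Mina: 16:45–17:00.
Vera ∩ Ulrich ∩ Mina ∩ Ines: 16:45–17:00.
Restricted to 07:45–17:30: 16:45–17:00.
Windows ≥ 60 min: (none).

none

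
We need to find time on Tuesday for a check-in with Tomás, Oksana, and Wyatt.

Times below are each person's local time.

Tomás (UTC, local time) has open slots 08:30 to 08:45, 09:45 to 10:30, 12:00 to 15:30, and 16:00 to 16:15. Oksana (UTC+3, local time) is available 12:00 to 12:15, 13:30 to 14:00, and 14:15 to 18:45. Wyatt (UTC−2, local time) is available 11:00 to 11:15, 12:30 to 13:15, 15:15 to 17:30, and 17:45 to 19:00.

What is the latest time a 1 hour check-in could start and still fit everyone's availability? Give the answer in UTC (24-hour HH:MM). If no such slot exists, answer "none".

Tomás → UTC: 08:30–08:45, 09:45–10:30, 12:00–15:30, 16:00–16:15.
Oksana → UTC: 09:00–09:15, 10:30–11:00, 11:15–15:45.
Wyatt → UTC: 13:00–13:15, 14:30–15:15, 17:15–19:30, 19:45–21:00.
Tomás ∩ Oksana: 12:00–15:30.
Tomás ∩ Oksana ∩ Wyatt: 13:00–13:15, 14:30–15:15.
Windows ≥ 60 min: (none).

none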